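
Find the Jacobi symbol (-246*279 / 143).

1

By multiplicativity, (-246·279 / 143) = (-246 / 143)·(279 / 143).
First factor (-246 / 143):
Pull out -1: (-246 / 143) = (-1 / 143)·(246 / 143). Since 143 ≡ 3 (mod 4), (-1 / 143) = -1. Now have -(246 / 143).
Reduce the numerator: 246 ≡ 103 (mod 143), so (246 / 143) = (103 / 143).
Both 103 ≡ 3 and 143 ≡ 3 (mod 4), so reciprocity gives (103 / 143) = -(143 / 103). Reduce: 143 ≡ 40 (mod 103). Now have (40 / 103).
Factor out 2: 40 = 2^3·5. Since 103 ≡ 7 (mod 8), (2 / 103) = +1, and (2 / 103)^3 = +1. Now have (5 / 103).
5 ≡ 1 (mod 4), so quadratic reciprocity gives (5 / 103) = (103 / 5). Reduce: 103 ≡ 3 (mod 5). Now have (3 / 5).
5 ≡ 1 (mod 4), so quadratic reciprocity gives (3 / 5) = (5 / 3). Reduce: 5 ≡ 2 (mod 3). Now have (2 / 3).
Factor out 2: 2 = 2. Since 3 ≡ 3 (mod 8), (2 / 3) = -1. Now have -(1 / 3).
(1 / 3) = 1. Collecting the sign factors: -1.
Second factor (279 / 143):
Reduce the numerator: 279 ≡ 136 (mod 143), so (279 / 143) = (136 / 143).
Factor out 2: 136 = 2^3·17. Since 143 ≡ 7 (mod 8), (2 / 143) = +1, and (2 / 143)^3 = +1. Now have (17 / 143).
17 ≡ 1 (mod 4), so quadratic reciprocity gives (17 / 143) = (143 / 17). Reduce: 143 ≡ 7 (mod 17). Now have (7 / 17).
17 ≡ 1 (mod 4), so quadratic reciprocity gives (7 / 17) = (17 / 7). Reduce: 17 ≡ 3 (mod 7). Now have (3 / 7).
Both 3 ≡ 3 and 7 ≡ 3 (mod 4), so reciprocity gives (3 / 7) = -(7 / 3). Reduce: 7 ≡ 1 (mod 3). Now have -(1 / 3).
(1 / 3) = 1. Collecting the sign factors: -1.
Product: (-1)·(-1) = 1.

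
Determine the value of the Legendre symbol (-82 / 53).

Reduce the numerator: -82 ≡ 24 (mod 53), so (-82 / 53) = (24 / 53).
Factor out 2: 24 = 2^3·3. Since 53 ≡ 5 (mod 8), (2 / 53) = -1, and (2 / 53)^3 = -1. Now have -(3 / 53).
53 ≡ 1 (mod 4), so quadratic reciprocity gives (3 / 53) = (53 / 3). Reduce: 53 ≡ 2 (mod 3). Now have -(2 / 3).
Factor out 2: 2 = 2. Since 3 ≡ 3 (mod 8), (2 / 3) = -1. Now have (1 / 3).
(1 / 3) = 1. Collecting the sign factors: 1.

1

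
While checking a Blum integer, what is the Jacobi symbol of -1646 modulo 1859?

(-1646/1859)
  = (213/1859)    [-1646 ≡ 213 mod 1859]
  = (1859/213)    [QR: 213 ≡ 1 mod 4, sign kept]
  = (155/213)    [1859 ≡ 155 mod 213]
  = (213/155)    [QR: 213 ≡ 1 mod 4, sign kept]
  = (58/155)    [213 ≡ 58 mod 155]
  = -(29/155)    [155 ≡ 3 mod 8 ⇒ (2/155) = -1]
  = -(155/29)    [QR: 29 ≡ 1 mod 4, sign kept]
  = -(10/29)    [155 ≡ 10 mod 29]
  = (5/29)    [29 ≡ 5 mod 8 ⇒ (2/29) = -1]
  = (29/5)    [QR: 5 ≡ 1 mod 4, sign kept]
  = (4/5)    [29 ≡ 4 mod 5]
  = (1/5)    [5 ≡ 5 mod 8 ⇒ (2/5)^2 = +1]
  = 1    [(1/5) = 1]

1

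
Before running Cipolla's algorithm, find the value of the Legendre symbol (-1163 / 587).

-1

Reduce the numerator: -1163 ≡ 11 (mod 587), so (-1163 / 587) = (11 / 587).
Both 11 ≡ 3 and 587 ≡ 3 (mod 4), so reciprocity gives (11 / 587) = -(587 / 11). Reduce: 587 ≡ 4 (mod 11). Now have -(4 / 11).
Factor out 2: 4 = 2^2. Since 11 ≡ 3 (mod 8), (2 / 11) = -1, and (2 / 11)^2 = +1. Now have -(1 / 11).
(1 / 11) = 1. Collecting the sign factors: -1.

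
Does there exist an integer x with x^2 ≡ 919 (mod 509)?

yes

(919/509)
  = (410/509)    [919 ≡ 410 mod 509]
  = -(205/509)    [509 ≡ 5 mod 8 ⇒ (2/509) = -1]
  = -(509/205)    [QR: 205 ≡ 1 mod 4, sign kept]
  = -(99/205)    [509 ≡ 99 mod 205]
  = -(205/99)    [QR: 205 ≡ 1 mod 4, sign kept]
  = -(7/99)    [205 ≡ 7 mod 99]
  = (99/7)    [QR: both ≡ 3 mod 4, sign flips]
  = (1/7)    [99 ≡ 1 mod 7]
  = 1    [(1/7) = 1]
(919/509) = 1, and 509 is prime, so 919 is a quadratic residue mod 509.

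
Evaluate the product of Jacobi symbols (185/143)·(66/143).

0

By multiplicativity, (185·66/143) = (185/143)·(66/143).
First factor (185/143):
Reduce the numerator: 185 ≡ 42 (mod 143), so (185/143) = (42/143).
Factor out 2: 42 = 2·21. Since 143 ≡ 7 (mod 8), (2/143) = +1. Now have (21/143).
21 ≡ 1 (mod 4), so quadratic reciprocity gives (21/143) = (143/21). Reduce: 143 ≡ 17 (mod 21). Now have (17/21).
17 ≡ 1 (mod 4), so quadratic reciprocity gives (17/21) = (21/17). Reduce: 21 ≡ 4 (mod 17). Now have (4/17).
Factor out 2: 4 = 2^2. Since 17 ≡ 1 (mod 8), (2/17) = +1, and (2/17)^2 = +1. Now have (1/17).
(1/17) = 1. Collecting the sign factors: 1.
Second factor (66/143):
Factor out 2: 66 = 2·33. Since 143 ≡ 7 (mod 8), (2/143) = +1. Now have (33/143).
33 ≡ 1 (mod 4), so quadratic reciprocity gives (33/143) = (143/33). Reduce: 143 ≡ 11 (mod 33). Now have (11/33).
33 ≡ 1 (mod 4), so quadratic reciprocity gives (11/33) = (33/11). Reduce: 33 ≡ 0 (mod 11). Now have (0/11).
The numerator is now 0 with denominator 11 > 1: the symbol is 0.
Product: (1)·(0) = 0.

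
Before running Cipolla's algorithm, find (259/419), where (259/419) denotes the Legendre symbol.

(259/419)
  = -(419/259)    [QR: both ≡ 3 mod 4, sign flips]
  = -(160/259)    [419 ≡ 160 mod 259]
  = (5/259)    [259 ≡ 3 mod 8 ⇒ (2/259)^5 = -1]
  = (259/5)    [QR: 5 ≡ 1 mod 4, sign kept]
  = (4/5)    [259 ≡ 4 mod 5]
  = (1/5)    [5 ≡ 5 mod 8 ⇒ (2/5)^2 = +1]
  = 1    [(1/5) = 1]

1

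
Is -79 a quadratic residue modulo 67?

(-79/67)
  = (55/67)    [-79 ≡ 55 mod 67]
  = -(67/55)    [QR: both ≡ 3 mod 4, sign flips]
  = -(12/55)    [67 ≡ 12 mod 55]
  = -(3/55)    [55 ≡ 7 mod 8 ⇒ (2/55)^2 = +1]
  = (55/3)    [QR: both ≡ 3 mod 4, sign flips]
  = (1/3)    [55 ≡ 1 mod 3]
  = 1    [(1/3) = 1]
(-79/67) = 1, and 67 is prime, so -79 is a quadratic residue mod 67.

yes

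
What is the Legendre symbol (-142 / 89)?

Pull out -1: (-142 / 89) = (-1 / 89)·(142 / 89). Since 89 ≡ 1 (mod 4), (-1 / 89) = +1. Now have (142 / 89).
Reduce the numerator: 142 ≡ 53 (mod 89), so (142 / 89) = (53 / 89).
53 ≡ 1 (mod 4), so quadratic reciprocity gives (53 / 89) = (89 / 53). Reduce: 89 ≡ 36 (mod 53). Now have (36 / 53).
Factor out 2: 36 = 2^2·9. Since 53 ≡ 5 (mod 8), (2 / 53) = -1, and (2 / 53)^2 = +1. Now have (9 / 53).
9 ≡ 1 (mod 4), so quadratic reciprocity gives (9 / 53) = (53 / 9). Reduce: 53 ≡ 8 (mod 9). Now have (8 / 9).
Factor out 2: 8 = 2^3. Since 9 ≡ 1 (mod 8), (2 / 9) = +1, and (2 / 9)^3 = +1. Now have (1 / 9).
(1 / 9) = 1. Collecting the sign factors: 1.

1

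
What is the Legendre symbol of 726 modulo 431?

(726 / 431)
  = (295 / 431)    [726 ≡ 295 mod 431]
  = -(431 / 295)    [QR: both ≡ 3 mod 4, sign flips]
  = -(136 / 295)    [431 ≡ 136 mod 295]
  = -(17 / 295)    [295 ≡ 7 mod 8 ⇒ (2 / 295)^3 = +1]
  = -(295 / 17)    [QR: 17 ≡ 1 mod 4, sign kept]
  = -(6 / 17)    [295 ≡ 6 mod 17]
  = -(3 / 17)    [17 ≡ 1 mod 8 ⇒ (2 / 17) = +1]
  = -(17 / 3)    [QR: 17 ≡ 1 mod 4, sign kept]
  = -(2 / 3)    [17 ≡ 2 mod 3]
  = (1 / 3)    [3 ≡ 3 mod 8 ⇒ (2 / 3) = -1]
  = 1    [(1 / 3) = 1]

1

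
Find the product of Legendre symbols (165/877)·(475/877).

By multiplicativity, (165·475/877) = (165/877)·(475/877).
First factor (165/877):
(165/877)
  = (877/165)    [QR: 165 ≡ 1 mod 4, sign kept]
  = (52/165)    [877 ≡ 52 mod 165]
  = (13/165)    [165 ≡ 5 mod 8 ⇒ (2/165)^2 = +1]
  = (165/13)    [QR: 13 ≡ 1 mod 4, sign kept]
  = (9/13)    [165 ≡ 9 mod 13]
  = (13/9)    [QR: 9 ≡ 1 mod 4, sign kept]
  = (4/9)    [13 ≡ 4 mod 9]
  = (1/9)    [9 ≡ 1 mod 8 ⇒ (2/9)^2 = +1]
  = 1    [(1/9) = 1]
Second factor (475/877):
(475/877)
  = (877/475)    [QR: 877 ≡ 1 mod 4, sign kept]
  = (402/475)    [877 ≡ 402 mod 475]
  = -(201/475)    [475 ≡ 3 mod 8 ⇒ (2/475) = -1]
  = -(475/201)    [QR: 201 ≡ 1 mod 4, sign kept]
  = -(73/201)    [475 ≡ 73 mod 201]
  = -(201/73)    [QR: 73 ≡ 1 mod 4, sign kept]
  = -(55/73)    [201 ≡ 55 mod 73]
  = -(73/55)    [QR: 73 ≡ 1 mod 4, sign kept]
  = -(18/55)    [73 ≡ 18 mod 55]
  = -(9/55)    [55 ≡ 7 mod 8 ⇒ (2/55) = +1]
  = -(55/9)    [QR: 9 ≡ 1 mod 4, sign kept]
  = -(1/9)    [55 ≡ 1 mod 9]
  = -1    [(1/9) = 1]
Product: (1)·(-1) = -1.

-1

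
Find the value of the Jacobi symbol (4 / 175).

Factor out 2: 4 = 2^2. Since 175 ≡ 7 (mod 8), (2 / 175) = +1, and (2 / 175)^2 = +1. Now have (1 / 175).
(1 / 175) = 1. Collecting the sign factors: 1.

1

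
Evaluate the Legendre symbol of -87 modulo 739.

-1

(-87/739)
  = (652/739)    [-87 ≡ 652 mod 739]
  = (163/739)    [739 ≡ 3 mod 8 ⇒ (2/739)^2 = +1]
  = -(739/163)    [QR: both ≡ 3 mod 4, sign flips]
  = -(87/163)    [739 ≡ 87 mod 163]
  = (163/87)    [QR: both ≡ 3 mod 4, sign flips]
  = (76/87)    [163 ≡ 76 mod 87]
  = (19/87)    [87 ≡ 7 mod 8 ⇒ (2/87)^2 = +1]
  = -(87/19)    [QR: both ≡ 3 mod 4, sign flips]
  = -(11/19)    [87 ≡ 11 mod 19]
  = (19/11)    [QR: both ≡ 3 mod 4, sign flips]
  = (8/11)    [19 ≡ 8 mod 11]
  = -(1/11)    [11 ≡ 3 mod 8 ⇒ (2/11)^3 = -1]
  = -1    [(1/11) = 1]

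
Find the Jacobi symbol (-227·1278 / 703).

1

By multiplicativity, (-227·1278 / 703) = (-227 / 703)·(1278 / 703).
First factor (-227 / 703):
Reduce the numerator: -227 ≡ 476 (mod 703), so (-227 / 703) = (476 / 703).
Factor out 2: 476 = 2^2·119. Since 703 ≡ 7 (mod 8), (2 / 703) = +1, and (2 / 703)^2 = +1. Now have (119 / 703).
Both 119 ≡ 3 and 703 ≡ 3 (mod 4), so reciprocity gives (119 / 703) = -(703 / 119). Reduce: 703 ≡ 108 (mod 119). Now have -(108 / 119).
Factor out 2: 108 = 2^2·27. Since 119 ≡ 7 (mod 8), (2 / 119) = +1, and (2 / 119)^2 = +1. Now have -(27 / 119).
Both 27 ≡ 3 and 119 ≡ 3 (mod 4), so reciprocity gives (27 / 119) = -(119 / 27). Reduce: 119 ≡ 11 (mod 27). Now have (11 / 27).
Both 11 ≡ 3 and 27 ≡ 3 (mod 4), so reciprocity gives (11 / 27) = -(27 / 11). Reduce: 27 ≡ 5 (mod 11). Now have -(5 / 11).
5 ≡ 1 (mod 4), so quadratic reciprocity gives (5 / 11) = (11 / 5). Reduce: 11 ≡ 1 (mod 5). Now have -(1 / 5).
(1 / 5) = 1. Collecting the sign factors: -1.
Second factor (1278 / 703):
Reduce the numerator: 1278 ≡ 575 (mod 703), so (1278 / 703) = (575 / 703).
Both 575 ≡ 3 and 703 ≡ 3 (mod 4), so reciprocity gives (575 / 703) = -(703 / 575). Reduce: 703 ≡ 128 (mod 575). Now have -(128 / 575).
Factor out 2: 128 = 2^7. Since 575 ≡ 7 (mod 8), (2 / 575) = +1, and (2 / 575)^7 = +1. Now have -(1 / 575).
(1 / 575) = 1. Collecting the sign factors: -1.
Product: (-1)·(-1) = 1.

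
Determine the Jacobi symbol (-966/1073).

1

Pull out -1: (-966/1073) = (-1/1073)·(966/1073). Since 1073 ≡ 1 (mod 4), (-1/1073) = +1. Now have (966/1073).
Factor out 2: 966 = 2·483. Since 1073 ≡ 1 (mod 8), (2/1073) = +1. Now have (483/1073).
1073 ≡ 1 (mod 4), so quadratic reciprocity gives (483/1073) = (1073/483). Reduce: 1073 ≡ 107 (mod 483). Now have (107/483).
Both 107 ≡ 3 and 483 ≡ 3 (mod 4), so reciprocity gives (107/483) = -(483/107). Reduce: 483 ≡ 55 (mod 107). Now have -(55/107).
Both 55 ≡ 3 and 107 ≡ 3 (mod 4), so reciprocity gives (55/107) = -(107/55). Reduce: 107 ≡ 52 (mod 55). Now have (52/55).
Factor out 2: 52 = 2^2·13. Since 55 ≡ 7 (mod 8), (2/55) = +1, and (2/55)^2 = +1. Now have (13/55).
13 ≡ 1 (mod 4), so quadratic reciprocity gives (13/55) = (55/13). Reduce: 55 ≡ 3 (mod 13). Now have (3/13).
13 ≡ 1 (mod 4), so quadratic reciprocity gives (3/13) = (13/3). Reduce: 13 ≡ 1 (mod 3). Now have (1/3).
(1/3) = 1. Collecting the sign factors: 1.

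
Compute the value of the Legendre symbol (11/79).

1

(11/79)
  = -(79/11)    [QR: both ≡ 3 mod 4, sign flips]
  = -(2/11)    [79 ≡ 2 mod 11]
  = (1/11)    [11 ≡ 3 mod 8 ⇒ (2/11) = -1]
  = 1    [(1/11) = 1]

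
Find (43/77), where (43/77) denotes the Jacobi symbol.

(43/77)
  = (77/43)    [QR: 77 ≡ 1 mod 4, sign kept]
  = (34/43)    [77 ≡ 34 mod 43]
  = -(17/43)    [43 ≡ 3 mod 8 ⇒ (2/43) = -1]
  = -(43/17)    [QR: 17 ≡ 1 mod 4, sign kept]
  = -(9/17)    [43 ≡ 9 mod 17]
  = -(17/9)    [QR: 9 ≡ 1 mod 4, sign kept]
  = -(8/9)    [17 ≡ 8 mod 9]
  = -(1/9)    [9 ≡ 1 mod 8 ⇒ (2/9)^3 = +1]
  = -1    [(1/9) = 1]

-1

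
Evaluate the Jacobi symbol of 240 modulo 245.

0

Factor out 2: 240 = 2^4·15. Since 245 ≡ 5 (mod 8), (2|245) = -1, and (2|245)^4 = +1. Now have (15|245).
245 ≡ 1 (mod 4), so quadratic reciprocity gives (15|245) = (245|15). Reduce: 245 ≡ 5 (mod 15). Now have (5|15).
5 ≡ 1 (mod 4), so quadratic reciprocity gives (5|15) = (15|5). Reduce: 15 ≡ 0 (mod 5). Now have (0|5).
The numerator is now 0 with denominator 5 > 1: the symbol is 0.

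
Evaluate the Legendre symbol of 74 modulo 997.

1

Factor out 2: 74 = 2·37. Since 997 ≡ 5 (mod 8), (2 / 997) = -1. Now have -(37 / 997).
37 ≡ 1 (mod 4), so quadratic reciprocity gives (37 / 997) = (997 / 37). Reduce: 997 ≡ 35 (mod 37). Now have -(35 / 37).
37 ≡ 1 (mod 4), so quadratic reciprocity gives (35 / 37) = (37 / 35). Reduce: 37 ≡ 2 (mod 35). Now have -(2 / 35).
Factor out 2: 2 = 2. Since 35 ≡ 3 (mod 8), (2 / 35) = -1. Now have (1 / 35).
(1 / 35) = 1. Collecting the sign factors: 1.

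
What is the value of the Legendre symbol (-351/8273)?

1

(-351/8273)
  = (7922/8273)    [-351 ≡ 7922 mod 8273]
  = (3961/8273)    [8273 ≡ 1 mod 8 ⇒ (2/8273) = +1]
  = (8273/3961)    [QR: 3961 ≡ 1 mod 4, sign kept]
  = (351/3961)    [8273 ≡ 351 mod 3961]
  = (3961/351)    [QR: 3961 ≡ 1 mod 4, sign kept]
  = (100/351)    [3961 ≡ 100 mod 351]
  = (25/351)    [351 ≡ 7 mod 8 ⇒ (2/351)^2 = +1]
  = (351/25)    [QR: 25 ≡ 1 mod 4, sign kept]
  = (1/25)    [351 ≡ 1 mod 25]
  = 1    [(1/25) = 1]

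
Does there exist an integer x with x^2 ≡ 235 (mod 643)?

yes

(235/643)
  = -(643/235)    [QR: both ≡ 3 mod 4, sign flips]
  = -(173/235)    [643 ≡ 173 mod 235]
  = -(235/173)    [QR: 173 ≡ 1 mod 4, sign kept]
  = -(62/173)    [235 ≡ 62 mod 173]
  = (31/173)    [173 ≡ 5 mod 8 ⇒ (2/173) = -1]
  = (173/31)    [QR: 173 ≡ 1 mod 4, sign kept]
  = (18/31)    [173 ≡ 18 mod 31]
  = (9/31)    [31 ≡ 7 mod 8 ⇒ (2/31) = +1]
  = (31/9)    [QR: 9 ≡ 1 mod 4, sign kept]
  = (4/9)    [31 ≡ 4 mod 9]
  = (1/9)    [9 ≡ 1 mod 8 ⇒ (2/9)^2 = +1]
  = 1    [(1/9) = 1]
(235/643) = 1, and 643 is prime, so 235 is a quadratic residue mod 643.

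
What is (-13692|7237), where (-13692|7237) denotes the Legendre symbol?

(-13692|7237)
  = (13692|7237)    [7237 ≡ 1 mod 4 ⇒ (-1|7237) = +1]
  = (6455|7237)    [13692 ≡ 6455 mod 7237]
  = (7237|6455)    [QR: 7237 ≡ 1 mod 4, sign kept]
  = (782|6455)    [7237 ≡ 782 mod 6455]
  = (391|6455)    [6455 ≡ 7 mod 8 ⇒ (2|6455) = +1]
  = -(6455|391)    [QR: both ≡ 3 mod 4, sign flips]
  = -(199|391)    [6455 ≡ 199 mod 391]
  = (391|199)    [QR: both ≡ 3 mod 4, sign flips]
  = (192|199)    [391 ≡ 192 mod 199]
  = (3|199)    [199 ≡ 7 mod 8 ⇒ (2|199)^6 = +1]
  = -(199|3)    [QR: both ≡ 3 mod 4, sign flips]
  = -(1|3)    [199 ≡ 1 mod 3]
  = -1    [(1|3) = 1]

-1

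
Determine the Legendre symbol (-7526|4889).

Reduce the numerator: -7526 ≡ 2252 (mod 4889), so (-7526|4889) = (2252|4889).
Factor out 2: 2252 = 2^2·563. Since 4889 ≡ 1 (mod 8), (2|4889) = +1, and (2|4889)^2 = +1. Now have (563|4889).
4889 ≡ 1 (mod 4), so quadratic reciprocity gives (563|4889) = (4889|563). Reduce: 4889 ≡ 385 (mod 563). Now have (385|563).
385 ≡ 1 (mod 4), so quadratic reciprocity gives (385|563) = (563|385). Reduce: 563 ≡ 178 (mod 385). Now have (178|385).
Factor out 2: 178 = 2·89. Since 385 ≡ 1 (mod 8), (2|385) = +1. Now have (89|385).
89 ≡ 1 (mod 4), so quadratic reciprocity gives (89|385) = (385|89). Reduce: 385 ≡ 29 (mod 89). Now have (29|89).
29 ≡ 1 (mod 4), so quadratic reciprocity gives (29|89) = (89|29). Reduce: 89 ≡ 2 (mod 29). Now have (2|29).
Factor out 2: 2 = 2. Since 29 ≡ 5 (mod 8), (2|29) = -1. Now have -(1|29).
(1|29) = 1. Collecting the sign factors: -1.

-1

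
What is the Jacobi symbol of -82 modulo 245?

-1

(-82/245)
  = (163/245)    [-82 ≡ 163 mod 245]
  = (245/163)    [QR: 245 ≡ 1 mod 4, sign kept]
  = (82/163)    [245 ≡ 82 mod 163]
  = -(41/163)    [163 ≡ 3 mod 8 ⇒ (2/163) = -1]
  = -(163/41)    [QR: 41 ≡ 1 mod 4, sign kept]
  = -(40/41)    [163 ≡ 40 mod 41]
  = -(5/41)    [41 ≡ 1 mod 8 ⇒ (2/41)^3 = +1]
  = -(41/5)    [QR: 5 ≡ 1 mod 4, sign kept]
  = -(1/5)    [41 ≡ 1 mod 5]
  = -1    [(1/5) = 1]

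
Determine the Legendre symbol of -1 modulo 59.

(-1/59)
  = -(1/59)    [59 ≡ 3 mod 4 ⇒ (-1/59) = -1]
  = -1    [(1/59) = 1]

-1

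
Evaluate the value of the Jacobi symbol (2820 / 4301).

-1

Factor out 2: 2820 = 2^2·705. Since 4301 ≡ 5 (mod 8), (2 / 4301) = -1, and (2 / 4301)^2 = +1. Now have (705 / 4301).
705 ≡ 1 (mod 4), so quadratic reciprocity gives (705 / 4301) = (4301 / 705). Reduce: 4301 ≡ 71 (mod 705). Now have (71 / 705).
705 ≡ 1 (mod 4), so quadratic reciprocity gives (71 / 705) = (705 / 71). Reduce: 705 ≡ 66 (mod 71). Now have (66 / 71).
Factor out 2: 66 = 2·33. Since 71 ≡ 7 (mod 8), (2 / 71) = +1. Now have (33 / 71).
33 ≡ 1 (mod 4), so quadratic reciprocity gives (33 / 71) = (71 / 33). Reduce: 71 ≡ 5 (mod 33). Now have (5 / 33).
5 ≡ 1 (mod 4), so quadratic reciprocity gives (5 / 33) = (33 / 5). Reduce: 33 ≡ 3 (mod 5). Now have (3 / 5).
5 ≡ 1 (mod 4), so quadratic reciprocity gives (3 / 5) = (5 / 3). Reduce: 5 ≡ 2 (mod 3). Now have (2 / 3).
Factor out 2: 2 = 2. Since 3 ≡ 3 (mod 8), (2 / 3) = -1. Now have -(1 / 3).
(1 / 3) = 1. Collecting the sign factors: -1.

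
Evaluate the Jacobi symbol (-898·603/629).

By multiplicativity, (-898·603/629) = (-898/629)·(603/629).
First factor (-898/629):
(-898/629)
  = (360/629)    [-898 ≡ 360 mod 629]
  = -(45/629)    [629 ≡ 5 mod 8 ⇒ (2/629)^3 = -1]
  = -(629/45)    [QR: 45 ≡ 1 mod 4, sign kept]
  = -(44/45)    [629 ≡ 44 mod 45]
  = -(11/45)    [45 ≡ 5 mod 8 ⇒ (2/45)^2 = +1]
  = -(45/11)    [QR: 45 ≡ 1 mod 4, sign kept]
  = -(1/11)    [45 ≡ 1 mod 11]
  = -1    [(1/11) = 1]
Second factor (603/629):
(603/629)
  = (629/603)    [QR: 629 ≡ 1 mod 4, sign kept]
  = (26/603)    [629 ≡ 26 mod 603]
  = -(13/603)    [603 ≡ 3 mod 8 ⇒ (2/603) = -1]
  = -(603/13)    [QR: 13 ≡ 1 mod 4, sign kept]
  = -(5/13)    [603 ≡ 5 mod 13]
  = -(13/5)    [QR: 5 ≡ 1 mod 4, sign kept]
  = -(3/5)    [13 ≡ 3 mod 5]
  = -(5/3)    [QR: 5 ≡ 1 mod 4, sign kept]
  = -(2/3)    [5 ≡ 2 mod 3]
  = (1/3)    [3 ≡ 3 mod 8 ⇒ (2/3) = -1]
  = 1    [(1/3) = 1]
Product: (-1)·(1) = -1.

-1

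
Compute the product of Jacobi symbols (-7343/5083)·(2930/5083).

1

By multiplicativity, (-7343·2930/5083) = (-7343/5083)·(2930/5083).
First factor (-7343/5083):
Pull out -1: (-7343/5083) = (-1/5083)·(7343/5083). Since 5083 ≡ 3 (mod 4), (-1/5083) = -1. Now have -(7343/5083).
Reduce the numerator: 7343 ≡ 2260 (mod 5083), so (7343/5083) = (2260/5083).
Factor out 2: 2260 = 2^2·565. Since 5083 ≡ 3 (mod 8), (2/5083) = -1, and (2/5083)^2 = +1. Now have -(565/5083).
565 ≡ 1 (mod 4), so quadratic reciprocity gives (565/5083) = (5083/565). Reduce: 5083 ≡ 563 (mod 565). Now have -(563/565).
565 ≡ 1 (mod 4), so quadratic reciprocity gives (563/565) = (565/563). Reduce: 565 ≡ 2 (mod 563). Now have -(2/563).
Factor out 2: 2 = 2. Since 563 ≡ 3 (mod 8), (2/563) = -1. Now have (1/563).
(1/563) = 1. Collecting the sign factors: 1.
Second factor (2930/5083):
Factor out 2: 2930 = 2·1465. Since 5083 ≡ 3 (mod 8), (2/5083) = -1. Now have -(1465/5083).
1465 ≡ 1 (mod 4), so quadratic reciprocity gives (1465/5083) = (5083/1465). Reduce: 5083 ≡ 688 (mod 1465). Now have -(688/1465).
Factor out 2: 688 = 2^4·43. Since 1465 ≡ 1 (mod 8), (2/1465) = +1, and (2/1465)^4 = +1. Now have -(43/1465).
1465 ≡ 1 (mod 4), so quadratic reciprocity gives (43/1465) = (1465/43). Reduce: 1465 ≡ 3 (mod 43). Now have -(3/43).
Both 3 ≡ 3 and 43 ≡ 3 (mod 4), so reciprocity gives (3/43) = -(43/3). Reduce: 43 ≡ 1 (mod 3). Now have (1/3).
(1/3) = 1. Collecting the sign factors: 1.
Product: (1)·(1) = 1.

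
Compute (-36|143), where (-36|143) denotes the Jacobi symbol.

Reduce the numerator: -36 ≡ 107 (mod 143), so (-36|143) = (107|143).
Both 107 ≡ 3 and 143 ≡ 3 (mod 4), so reciprocity gives (107|143) = -(143|107). Reduce: 143 ≡ 36 (mod 107). Now have -(36|107).
Factor out 2: 36 = 2^2·9. Since 107 ≡ 3 (mod 8), (2|107) = -1, and (2|107)^2 = +1. Now have -(9|107).
9 ≡ 1 (mod 4), so quadratic reciprocity gives (9|107) = (107|9). Reduce: 107 ≡ 8 (mod 9). Now have -(8|9).
Factor out 2: 8 = 2^3. Since 9 ≡ 1 (mod 8), (2|9) = +1, and (2|9)^3 = +1. Now have -(1|9).
(1|9) = 1. Collecting the sign factors: -1.

-1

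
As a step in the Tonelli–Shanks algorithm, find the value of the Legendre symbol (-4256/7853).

Reduce the numerator: -4256 ≡ 3597 (mod 7853), so (-4256/7853) = (3597/7853).
3597 ≡ 1 (mod 4), so quadratic reciprocity gives (3597/7853) = (7853/3597). Reduce: 7853 ≡ 659 (mod 3597). Now have (659/3597).
3597 ≡ 1 (mod 4), so quadratic reciprocity gives (659/3597) = (3597/659). Reduce: 3597 ≡ 302 (mod 659). Now have (302/659).
Factor out 2: 302 = 2·151. Since 659 ≡ 3 (mod 8), (2/659) = -1. Now have -(151/659).
Both 151 ≡ 3 and 659 ≡ 3 (mod 4), so reciprocity gives (151/659) = -(659/151). Reduce: 659 ≡ 55 (mod 151). Now have (55/151).
Both 55 ≡ 3 and 151 ≡ 3 (mod 4), so reciprocity gives (55/151) = -(151/55). Reduce: 151 ≡ 41 (mod 55). Now have -(41/55).
41 ≡ 1 (mod 4), so quadratic reciprocity gives (41/55) = (55/41). Reduce: 55 ≡ 14 (mod 41). Now have -(14/41).
Factor out 2: 14 = 2·7. Since 41 ≡ 1 (mod 8), (2/41) = +1. Now have -(7/41).
41 ≡ 1 (mod 4), so quadratic reciprocity gives (7/41) = (41/7). Reduce: 41 ≡ 6 (mod 7). Now have -(6/7).
Factor out 2: 6 = 2·3. Since 7 ≡ 7 (mod 8), (2/7) = +1. Now have -(3/7).
Both 3 ≡ 3 and 7 ≡ 3 (mod 4), so reciprocity gives (3/7) = -(7/3). Reduce: 7 ≡ 1 (mod 3). Now have (1/3).
(1/3) = 1. Collecting the sign factors: 1.

1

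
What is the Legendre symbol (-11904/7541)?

1

Reduce the numerator: -11904 ≡ 3178 (mod 7541), so (-11904/7541) = (3178/7541).
Factor out 2: 3178 = 2·1589. Since 7541 ≡ 5 (mod 8), (2/7541) = -1. Now have -(1589/7541).
1589 ≡ 1 (mod 4), so quadratic reciprocity gives (1589/7541) = (7541/1589). Reduce: 7541 ≡ 1185 (mod 1589). Now have -(1185/1589).
1185 ≡ 1 (mod 4), so quadratic reciprocity gives (1185/1589) = (1589/1185). Reduce: 1589 ≡ 404 (mod 1185). Now have -(404/1185).
Factor out 2: 404 = 2^2·101. Since 1185 ≡ 1 (mod 8), (2/1185) = +1, and (2/1185)^2 = +1. Now have -(101/1185).
101 ≡ 1 (mod 4), so quadratic reciprocity gives (101/1185) = (1185/101). Reduce: 1185 ≡ 74 (mod 101). Now have -(74/101).
Factor out 2: 74 = 2·37. Since 101 ≡ 5 (mod 8), (2/101) = -1. Now have (37/101).
37 ≡ 1 (mod 4), so quadratic reciprocity gives (37/101) = (101/37). Reduce: 101 ≡ 27 (mod 37). Now have (27/37).
37 ≡ 1 (mod 4), so quadratic reciprocity gives (27/37) = (37/27). Reduce: 37 ≡ 10 (mod 27). Now have (10/27).
Factor out 2: 10 = 2·5. Since 27 ≡ 3 (mod 8), (2/27) = -1. Now have -(5/27).
5 ≡ 1 (mod 4), so quadratic reciprocity gives (5/27) = (27/5). Reduce: 27 ≡ 2 (mod 5). Now have -(2/5).
Factor out 2: 2 = 2. Since 5 ≡ 5 (mod 8), (2/5) = -1. Now have (1/5).
(1/5) = 1. Collecting the sign factors: 1.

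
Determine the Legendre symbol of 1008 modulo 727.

1

(1008|727)
  = (281|727)    [1008 ≡ 281 mod 727]
  = (727|281)    [QR: 281 ≡ 1 mod 4, sign kept]
  = (165|281)    [727 ≡ 165 mod 281]
  = (281|165)    [QR: 165 ≡ 1 mod 4, sign kept]
  = (116|165)    [281 ≡ 116 mod 165]
  = (29|165)    [165 ≡ 5 mod 8 ⇒ (2|165)^2 = +1]
  = (165|29)    [QR: 29 ≡ 1 mod 4, sign kept]
  = (20|29)    [165 ≡ 20 mod 29]
  = (5|29)    [29 ≡ 5 mod 8 ⇒ (2|29)^2 = +1]
  = (29|5)    [QR: 5 ≡ 1 mod 4, sign kept]
  = (4|5)    [29 ≡ 4 mod 5]
  = (1|5)    [5 ≡ 5 mod 8 ⇒ (2|5)^2 = +1]
  = 1    [(1|5) = 1]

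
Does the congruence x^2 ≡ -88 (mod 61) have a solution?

yes

(-88/61)
  = (34/61)    [-88 ≡ 34 mod 61]
  = -(17/61)    [61 ≡ 5 mod 8 ⇒ (2/61) = -1]
  = -(61/17)    [QR: 17 ≡ 1 mod 4, sign kept]
  = -(10/17)    [61 ≡ 10 mod 17]
  = -(5/17)    [17 ≡ 1 mod 8 ⇒ (2/17) = +1]
  = -(17/5)    [QR: 5 ≡ 1 mod 4, sign kept]
  = -(2/5)    [17 ≡ 2 mod 5]
  = (1/5)    [5 ≡ 5 mod 8 ⇒ (2/5) = -1]
  = 1    [(1/5) = 1]
(-88/61) = 1, and 61 is prime, so -88 is a quadratic residue mod 61.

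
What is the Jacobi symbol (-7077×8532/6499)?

1

By multiplicativity, (-7077·8532/6499) = (-7077/6499)·(8532/6499).
First factor (-7077/6499):
Reduce the numerator: -7077 ≡ 5921 (mod 6499), so (-7077/6499) = (5921/6499).
5921 ≡ 1 (mod 4), so quadratic reciprocity gives (5921/6499) = (6499/5921). Reduce: 6499 ≡ 578 (mod 5921). Now have (578/5921).
Factor out 2: 578 = 2·289. Since 5921 ≡ 1 (mod 8), (2/5921) = +1. Now have (289/5921).
289 ≡ 1 (mod 4), so quadratic reciprocity gives (289/5921) = (5921/289). Reduce: 5921 ≡ 141 (mod 289). Now have (141/289).
141 ≡ 1 (mod 4), so quadratic reciprocity gives (141/289) = (289/141). Reduce: 289 ≡ 7 (mod 141). Now have (7/141).
141 ≡ 1 (mod 4), so quadratic reciprocity gives (7/141) = (141/7). Reduce: 141 ≡ 1 (mod 7). Now have (1/7).
(1/7) = 1. Collecting the sign factors: 1.
Second factor (8532/6499):
Reduce the numerator: 8532 ≡ 2033 (mod 6499), so (8532/6499) = (2033/6499).
2033 ≡ 1 (mod 4), so quadratic reciprocity gives (2033/6499) = (6499/2033). Reduce: 6499 ≡ 400 (mod 2033). Now have (400/2033).
Factor out 2: 400 = 2^4·25. Since 2033 ≡ 1 (mod 8), (2/2033) = +1, and (2/2033)^4 = +1. Now have (25/2033).
25 ≡ 1 (mod 4), so quadratic reciprocity gives (25/2033) = (2033/25). Reduce: 2033 ≡ 8 (mod 25). Now have (8/25).
Factor out 2: 8 = 2^3. Since 25 ≡ 1 (mod 8), (2/25) = +1, and (2/25)^3 = +1. Now have (1/25).
(1/25) = 1. Collecting the sign factors: 1.
Product: (1)·(1) = 1.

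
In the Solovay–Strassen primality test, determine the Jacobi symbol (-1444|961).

1

(-1444|961)
  = (1444|961)    [961 ≡ 1 mod 4 ⇒ (-1|961) = +1]
  = (483|961)    [1444 ≡ 483 mod 961]
  = (961|483)    [QR: 961 ≡ 1 mod 4, sign kept]
  = (478|483)    [961 ≡ 478 mod 483]
  = -(239|483)    [483 ≡ 3 mod 8 ⇒ (2|483) = -1]
  = (483|239)    [QR: both ≡ 3 mod 4, sign flips]
  = (5|239)    [483 ≡ 5 mod 239]
  = (239|5)    [QR: 5 ≡ 1 mod 4, sign kept]
  = (4|5)    [239 ≡ 4 mod 5]
  = (1|5)    [5 ≡ 5 mod 8 ⇒ (2|5)^2 = +1]
  = 1    [(1|5) = 1]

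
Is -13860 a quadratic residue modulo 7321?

Pull out -1: (-13860|7321) = (-1|7321)·(13860|7321). Since 7321 ≡ 1 (mod 4), (-1|7321) = +1. Now have (13860|7321).
Reduce the numerator: 13860 ≡ 6539 (mod 7321), so (13860|7321) = (6539|7321).
7321 ≡ 1 (mod 4), so quadratic reciprocity gives (6539|7321) = (7321|6539). Reduce: 7321 ≡ 782 (mod 6539). Now have (782|6539).
Factor out 2: 782 = 2·391. Since 6539 ≡ 3 (mod 8), (2|6539) = -1. Now have -(391|6539).
Both 391 ≡ 3 and 6539 ≡ 3 (mod 4), so reciprocity gives (391|6539) = -(6539|391). Reduce: 6539 ≡ 283 (mod 391). Now have (283|391).
Both 283 ≡ 3 and 391 ≡ 3 (mod 4), so reciprocity gives (283|391) = -(391|283). Reduce: 391 ≡ 108 (mod 283). Now have -(108|283).
Factor out 2: 108 = 2^2·27. Since 283 ≡ 3 (mod 8), (2|283) = -1, and (2|283)^2 = +1. Now have -(27|283).
Both 27 ≡ 3 and 283 ≡ 3 (mod 4), so reciprocity gives (27|283) = -(283|27). Reduce: 283 ≡ 13 (mod 27). Now have (13|27).
13 ≡ 1 (mod 4), so quadratic reciprocity gives (13|27) = (27|13). Reduce: 27 ≡ 1 (mod 13). Now have (1|13).
(1|13) = 1. Collecting the sign factors: 1.
The Legendre symbol is 1, so x^2 ≡ -13860 (mod 7321) has solution.

yes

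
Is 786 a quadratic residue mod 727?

Reduce the numerator: 786 ≡ 59 (mod 727), so (786/727) = (59/727).
Both 59 ≡ 3 and 727 ≡ 3 (mod 4), so reciprocity gives (59/727) = -(727/59). Reduce: 727 ≡ 19 (mod 59). Now have -(19/59).
Both 19 ≡ 3 and 59 ≡ 3 (mod 4), so reciprocity gives (19/59) = -(59/19). Reduce: 59 ≡ 2 (mod 19). Now have (2/19).
Factor out 2: 2 = 2. Since 19 ≡ 3 (mod 8), (2/19) = -1. Now have -(1/19).
(1/19) = 1. Collecting the sign factors: -1.
The Legendre symbol is -1, so x^2 ≡ 786 (mod 727) has no solution.

no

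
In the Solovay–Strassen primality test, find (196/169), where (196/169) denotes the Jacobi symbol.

1

(196/169)
  = (27/169)    [196 ≡ 27 mod 169]
  = (169/27)    [QR: 169 ≡ 1 mod 4, sign kept]
  = (7/27)    [169 ≡ 7 mod 27]
  = -(27/7)    [QR: both ≡ 3 mod 4, sign flips]
  = -(6/7)    [27 ≡ 6 mod 7]
  = -(3/7)    [7 ≡ 7 mod 8 ⇒ (2/7) = +1]
  = (7/3)    [QR: both ≡ 3 mod 4, sign flips]
  = (1/3)    [7 ≡ 1 mod 3]
  = 1    [(1/3) = 1]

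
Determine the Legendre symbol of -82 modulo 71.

1

Reduce the numerator: -82 ≡ 60 (mod 71), so (-82/71) = (60/71).
Factor out 2: 60 = 2^2·15. Since 71 ≡ 7 (mod 8), (2/71) = +1, and (2/71)^2 = +1. Now have (15/71).
Both 15 ≡ 3 and 71 ≡ 3 (mod 4), so reciprocity gives (15/71) = -(71/15). Reduce: 71 ≡ 11 (mod 15). Now have -(11/15).
Both 11 ≡ 3 and 15 ≡ 3 (mod 4), so reciprocity gives (11/15) = -(15/11). Reduce: 15 ≡ 4 (mod 11). Now have (4/11).
Factor out 2: 4 = 2^2. Since 11 ≡ 3 (mod 8), (2/11) = -1, and (2/11)^2 = +1. Now have (1/11).
(1/11) = 1. Collecting the sign factors: 1.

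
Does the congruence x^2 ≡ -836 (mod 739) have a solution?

(-836|739)
  = (642|739)    [-836 ≡ 642 mod 739]
  = -(321|739)    [739 ≡ 3 mod 8 ⇒ (2|739) = -1]
  = -(739|321)    [QR: 321 ≡ 1 mod 4, sign kept]
  = -(97|321)    [739 ≡ 97 mod 321]
  = -(321|97)    [QR: 97 ≡ 1 mod 4, sign kept]
  = -(30|97)    [321 ≡ 30 mod 97]
  = -(15|97)    [97 ≡ 1 mod 8 ⇒ (2|97) = +1]
  = -(97|15)    [QR: 97 ≡ 1 mod 4, sign kept]
  = -(7|15)    [97 ≡ 7 mod 15]
  = (15|7)    [QR: both ≡ 3 mod 4, sign flips]
  = (1|7)    [15 ≡ 1 mod 7]
  = 1    [(1|7) = 1]
The Legendre symbol is 1, so x^2 ≡ -836 (mod 739) has solution.

yes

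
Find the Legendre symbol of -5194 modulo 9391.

-1

(-5194/9391)
  = (4197/9391)    [-5194 ≡ 4197 mod 9391]
  = (9391/4197)    [QR: 4197 ≡ 1 mod 4, sign kept]
  = (997/4197)    [9391 ≡ 997 mod 4197]
  = (4197/997)    [QR: 997 ≡ 1 mod 4, sign kept]
  = (209/997)    [4197 ≡ 209 mod 997]
  = (997/209)    [QR: 209 ≡ 1 mod 4, sign kept]
  = (161/209)    [997 ≡ 161 mod 209]
  = (209/161)    [QR: 161 ≡ 1 mod 4, sign kept]
  = (48/161)    [209 ≡ 48 mod 161]
  = (3/161)    [161 ≡ 1 mod 8 ⇒ (2/161)^4 = +1]
  = (161/3)    [QR: 161 ≡ 1 mod 4, sign kept]
  = (2/3)    [161 ≡ 2 mod 3]
  = -(1/3)    [3 ≡ 3 mod 8 ⇒ (2/3) = -1]
  = -1    [(1/3) = 1]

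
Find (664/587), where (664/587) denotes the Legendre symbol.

-1

Reduce the numerator: 664 ≡ 77 (mod 587), so (664/587) = (77/587).
77 ≡ 1 (mod 4), so quadratic reciprocity gives (77/587) = (587/77). Reduce: 587 ≡ 48 (mod 77). Now have (48/77).
Factor out 2: 48 = 2^4·3. Since 77 ≡ 5 (mod 8), (2/77) = -1, and (2/77)^4 = +1. Now have (3/77).
77 ≡ 1 (mod 4), so quadratic reciprocity gives (3/77) = (77/3). Reduce: 77 ≡ 2 (mod 3). Now have (2/3).
Factor out 2: 2 = 2. Since 3 ≡ 3 (mod 8), (2/3) = -1. Now have -(1/3).
(1/3) = 1. Collecting the sign factors: -1.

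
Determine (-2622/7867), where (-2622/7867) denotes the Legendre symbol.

(-2622/7867)
  = (5245/7867)    [-2622 ≡ 5245 mod 7867]
  = (7867/5245)    [QR: 5245 ≡ 1 mod 4, sign kept]
  = (2622/5245)    [7867 ≡ 2622 mod 5245]
  = -(1311/5245)    [5245 ≡ 5 mod 8 ⇒ (2/5245) = -1]
  = -(5245/1311)    [QR: 5245 ≡ 1 mod 4, sign kept]
  = -(1/1311)    [5245 ≡ 1 mod 1311]
  = -1    [(1/1311) = 1]

-1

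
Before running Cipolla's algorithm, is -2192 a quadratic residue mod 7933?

Reduce the numerator: -2192 ≡ 5741 (mod 7933), so (-2192/7933) = (5741/7933).
5741 ≡ 1 (mod 4), so quadratic reciprocity gives (5741/7933) = (7933/5741). Reduce: 7933 ≡ 2192 (mod 5741). Now have (2192/5741).
Factor out 2: 2192 = 2^4·137. Since 5741 ≡ 5 (mod 8), (2/5741) = -1, and (2/5741)^4 = +1. Now have (137/5741).
137 ≡ 1 (mod 4), so quadratic reciprocity gives (137/5741) = (5741/137). Reduce: 5741 ≡ 124 (mod 137). Now have (124/137).
Factor out 2: 124 = 2^2·31. Since 137 ≡ 1 (mod 8), (2/137) = +1, and (2/137)^2 = +1. Now have (31/137).
137 ≡ 1 (mod 4), so quadratic reciprocity gives (31/137) = (137/31). Reduce: 137 ≡ 13 (mod 31). Now have (13/31).
13 ≡ 1 (mod 4), so quadratic reciprocity gives (13/31) = (31/13). Reduce: 31 ≡ 5 (mod 13). Now have (5/13).
5 ≡ 1 (mod 4), so quadratic reciprocity gives (5/13) = (13/5). Reduce: 13 ≡ 3 (mod 5). Now have (3/5).
5 ≡ 1 (mod 4), so quadratic reciprocity gives (3/5) = (5/3). Reduce: 5 ≡ 2 (mod 3). Now have (2/3).
Factor out 2: 2 = 2. Since 3 ≡ 3 (mod 8), (2/3) = -1. Now have -(1/3).
(1/3) = 1. Collecting the sign factors: -1.
The Legendre symbol is -1, so x^2 ≡ -2192 (mod 7933) has no solution.

no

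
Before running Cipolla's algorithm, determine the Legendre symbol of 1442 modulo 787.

Reduce the numerator: 1442 ≡ 655 (mod 787), so (1442|787) = (655|787).
Both 655 ≡ 3 and 787 ≡ 3 (mod 4), so reciprocity gives (655|787) = -(787|655). Reduce: 787 ≡ 132 (mod 655). Now have -(132|655).
Factor out 2: 132 = 2^2·33. Since 655 ≡ 7 (mod 8), (2|655) = +1, and (2|655)^2 = +1. Now have -(33|655).
33 ≡ 1 (mod 4), so quadratic reciprocity gives (33|655) = (655|33). Reduce: 655 ≡ 28 (mod 33). Now have -(28|33).
Factor out 2: 28 = 2^2·7. Since 33 ≡ 1 (mod 8), (2|33) = +1, and (2|33)^2 = +1. Now have -(7|33).
33 ≡ 1 (mod 4), so quadratic reciprocity gives (7|33) = (33|7). Reduce: 33 ≡ 5 (mod 7). Now have -(5|7).
5 ≡ 1 (mod 4), so quadratic reciprocity gives (5|7) = (7|5). Reduce: 7 ≡ 2 (mod 5). Now have -(2|5).
Factor out 2: 2 = 2. Since 5 ≡ 5 (mod 8), (2|5) = -1. Now have (1|5).
(1|5) = 1. Collecting the sign factors: 1.

1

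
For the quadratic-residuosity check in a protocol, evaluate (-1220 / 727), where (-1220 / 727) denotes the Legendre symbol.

Pull out -1: (-1220 / 727) = (-1 / 727)·(1220 / 727). Since 727 ≡ 3 (mod 4), (-1 / 727) = -1. Now have -(1220 / 727).
Reduce the numerator: 1220 ≡ 493 (mod 727), so (1220 / 727) = (493 / 727).
493 ≡ 1 (mod 4), so quadratic reciprocity gives (493 / 727) = (727 / 493). Reduce: 727 ≡ 234 (mod 493). Now have -(234 / 493).
Factor out 2: 234 = 2·117. Since 493 ≡ 5 (mod 8), (2 / 493) = -1. Now have (117 / 493).
117 ≡ 1 (mod 4), so quadratic reciprocity gives (117 / 493) = (493 / 117). Reduce: 493 ≡ 25 (mod 117). Now have (25 / 117).
25 ≡ 1 (mod 4), so quadratic reciprocity gives (25 / 117) = (117 / 25). Reduce: 117 ≡ 17 (mod 25). Now have (17 / 25).
17 ≡ 1 (mod 4), so quadratic reciprocity gives (17 / 25) = (25 / 17). Reduce: 25 ≡ 8 (mod 17). Now have (8 / 17).
Factor out 2: 8 = 2^3. Since 17 ≡ 1 (mod 8), (2 / 17) = +1, and (2 / 17)^3 = +1. Now have (1 / 17).
(1 / 17) = 1. Collecting the sign factors: 1.

1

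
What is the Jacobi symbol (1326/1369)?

1

Factor out 2: 1326 = 2·663. Since 1369 ≡ 1 (mod 8), (2/1369) = +1. Now have (663/1369).
1369 ≡ 1 (mod 4), so quadratic reciprocity gives (663/1369) = (1369/663). Reduce: 1369 ≡ 43 (mod 663). Now have (43/663).
Both 43 ≡ 3 and 663 ≡ 3 (mod 4), so reciprocity gives (43/663) = -(663/43). Reduce: 663 ≡ 18 (mod 43). Now have -(18/43).
Factor out 2: 18 = 2·9. Since 43 ≡ 3 (mod 8), (2/43) = -1. Now have (9/43).
9 ≡ 1 (mod 4), so quadratic reciprocity gives (9/43) = (43/9). Reduce: 43 ≡ 7 (mod 9). Now have (7/9).
9 ≡ 1 (mod 4), so quadratic reciprocity gives (7/9) = (9/7). Reduce: 9 ≡ 2 (mod 7). Now have (2/7).
Factor out 2: 2 = 2. Since 7 ≡ 7 (mod 8), (2/7) = +1. Now have (1/7).
(1/7) = 1. Collecting the sign factors: 1.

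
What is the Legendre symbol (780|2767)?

-1

(780|2767)
  = (195|2767)    [2767 ≡ 7 mod 8 ⇒ (2|2767)^2 = +1]
  = -(2767|195)    [QR: both ≡ 3 mod 4, sign flips]
  = -(37|195)    [2767 ≡ 37 mod 195]
  = -(195|37)    [QR: 37 ≡ 1 mod 4, sign kept]
  = -(10|37)    [195 ≡ 10 mod 37]
  = (5|37)    [37 ≡ 5 mod 8 ⇒ (2|37) = -1]
  = (37|5)    [QR: 5 ≡ 1 mod 4, sign kept]
  = (2|5)    [37 ≡ 2 mod 5]
  = -(1|5)    [5 ≡ 5 mod 8 ⇒ (2|5) = -1]
  = -1    [(1|5) = 1]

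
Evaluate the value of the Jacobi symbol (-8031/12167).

-1

Pull out -1: (-8031/12167) = (-1/12167)·(8031/12167). Since 12167 ≡ 3 (mod 4), (-1/12167) = -1. Now have -(8031/12167).
Both 8031 ≡ 3 and 12167 ≡ 3 (mod 4), so reciprocity gives (8031/12167) = -(12167/8031). Reduce: 12167 ≡ 4136 (mod 8031). Now have (4136/8031).
Factor out 2: 4136 = 2^3·517. Since 8031 ≡ 7 (mod 8), (2/8031) = +1, and (2/8031)^3 = +1. Now have (517/8031).
517 ≡ 1 (mod 4), so quadratic reciprocity gives (517/8031) = (8031/517). Reduce: 8031 ≡ 276 (mod 517). Now have (276/517).
Factor out 2: 276 = 2^2·69. Since 517 ≡ 5 (mod 8), (2/517) = -1, and (2/517)^2 = +1. Now have (69/517).
69 ≡ 1 (mod 4), so quadratic reciprocity gives (69/517) = (517/69). Reduce: 517 ≡ 34 (mod 69). Now have (34/69).
Factor out 2: 34 = 2·17. Since 69 ≡ 5 (mod 8), (2/69) = -1. Now have -(17/69).
17 ≡ 1 (mod 4), so quadratic reciprocity gives (17/69) = (69/17). Reduce: 69 ≡ 1 (mod 17). Now have -(1/17).
(1/17) = 1. Collecting the sign factors: -1.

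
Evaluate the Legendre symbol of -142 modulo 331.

Reduce the numerator: -142 ≡ 189 (mod 331), so (-142/331) = (189/331).
189 ≡ 1 (mod 4), so quadratic reciprocity gives (189/331) = (331/189). Reduce: 331 ≡ 142 (mod 189). Now have (142/189).
Factor out 2: 142 = 2·71. Since 189 ≡ 5 (mod 8), (2/189) = -1. Now have -(71/189).
189 ≡ 1 (mod 4), so quadratic reciprocity gives (71/189) = (189/71). Reduce: 189 ≡ 47 (mod 71). Now have -(47/71).
Both 47 ≡ 3 and 71 ≡ 3 (mod 4), so reciprocity gives (47/71) = -(71/47). Reduce: 71 ≡ 24 (mod 47). Now have (24/47).
Factor out 2: 24 = 2^3·3. Since 47 ≡ 7 (mod 8), (2/47) = +1, and (2/47)^3 = +1. Now have (3/47).
Both 3 ≡ 3 and 47 ≡ 3 (mod 4), so reciprocity gives (3/47) = -(47/3). Reduce: 47 ≡ 2 (mod 3). Now have -(2/3).
Factor out 2: 2 = 2. Since 3 ≡ 3 (mod 8), (2/3) = -1. Now have (1/3).
(1/3) = 1. Collecting the sign factors: 1.

1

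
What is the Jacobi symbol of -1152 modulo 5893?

(-1152/5893)
  = (1152/5893)    [5893 ≡ 1 mod 4 ⇒ (-1/5893) = +1]
  = -(9/5893)    [5893 ≡ 5 mod 8 ⇒ (2/5893)^7 = -1]
  = -(5893/9)    [QR: 9 ≡ 1 mod 4, sign kept]
  = -(7/9)    [5893 ≡ 7 mod 9]
  = -(9/7)    [QR: 9 ≡ 1 mod 4, sign kept]
  = -(2/7)    [9 ≡ 2 mod 7]
  = -(1/7)    [7 ≡ 7 mod 8 ⇒ (2/7) = +1]
  = -1    [(1/7) = 1]

-1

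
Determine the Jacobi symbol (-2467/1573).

(-2467/1573)
  = (2467/1573)    [1573 ≡ 1 mod 4 ⇒ (-1/1573) = +1]
  = (894/1573)    [2467 ≡ 894 mod 1573]
  = -(447/1573)    [1573 ≡ 5 mod 8 ⇒ (2/1573) = -1]
  = -(1573/447)    [QR: 1573 ≡ 1 mod 4, sign kept]
  = -(232/447)    [1573 ≡ 232 mod 447]
  = -(29/447)    [447 ≡ 7 mod 8 ⇒ (2/447)^3 = +1]
  = -(447/29)    [QR: 29 ≡ 1 mod 4, sign kept]
  = -(12/29)    [447 ≡ 12 mod 29]
  = -(3/29)    [29 ≡ 5 mod 8 ⇒ (2/29)^2 = +1]
  = -(29/3)    [QR: 29 ≡ 1 mod 4, sign kept]
  = -(2/3)    [29 ≡ 2 mod 3]
  = (1/3)    [3 ≡ 3 mod 8 ⇒ (2/3) = -1]
  = 1    [(1/3) = 1]

1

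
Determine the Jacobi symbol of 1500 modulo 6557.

1

(1500 / 6557)
  = (375 / 6557)    [6557 ≡ 5 mod 8 ⇒ (2 / 6557)^2 = +1]
  = (6557 / 375)    [QR: 6557 ≡ 1 mod 4, sign kept]
  = (182 / 375)    [6557 ≡ 182 mod 375]
  = (91 / 375)    [375 ≡ 7 mod 8 ⇒ (2 / 375) = +1]
  = -(375 / 91)    [QR: both ≡ 3 mod 4, sign flips]
  = -(11 / 91)    [375 ≡ 11 mod 91]
  = (91 / 11)    [QR: both ≡ 3 mod 4, sign flips]
  = (3 / 11)    [91 ≡ 3 mod 11]
  = -(11 / 3)    [QR: both ≡ 3 mod 4, sign flips]
  = -(2 / 3)    [11 ≡ 2 mod 3]
  = (1 / 3)    [3 ≡ 3 mod 8 ⇒ (2 / 3) = -1]
  = 1    [(1 / 3) = 1]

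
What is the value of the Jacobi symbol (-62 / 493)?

-1

Reduce the numerator: -62 ≡ 431 (mod 493), so (-62 / 493) = (431 / 493).
493 ≡ 1 (mod 4), so quadratic reciprocity gives (431 / 493) = (493 / 431). Reduce: 493 ≡ 62 (mod 431). Now have (62 / 431).
Factor out 2: 62 = 2·31. Since 431 ≡ 7 (mod 8), (2 / 431) = +1. Now have (31 / 431).
Both 31 ≡ 3 and 431 ≡ 3 (mod 4), so reciprocity gives (31 / 431) = -(431 / 31). Reduce: 431 ≡ 28 (mod 31). Now have -(28 / 31).
Factor out 2: 28 = 2^2·7. Since 31 ≡ 7 (mod 8), (2 / 31) = +1, and (2 / 31)^2 = +1. Now have -(7 / 31).
Both 7 ≡ 3 and 31 ≡ 3 (mod 4), so reciprocity gives (7 / 31) = -(31 / 7). Reduce: 31 ≡ 3 (mod 7). Now have (3 / 7).
Both 3 ≡ 3 and 7 ≡ 3 (mod 4), so reciprocity gives (3 / 7) = -(7 / 3). Reduce: 7 ≡ 1 (mod 3). Now have -(1 / 3).
(1 / 3) = 1. Collecting the sign factors: -1.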